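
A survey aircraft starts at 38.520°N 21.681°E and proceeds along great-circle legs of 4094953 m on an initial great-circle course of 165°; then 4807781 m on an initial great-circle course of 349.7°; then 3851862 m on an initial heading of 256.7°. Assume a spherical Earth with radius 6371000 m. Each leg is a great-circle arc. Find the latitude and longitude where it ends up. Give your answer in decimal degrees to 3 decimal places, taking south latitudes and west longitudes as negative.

Apply the spherical direct solution leg by leg, carrying full precision between legs.
Leg 1: from (38.520°, 21.681°), δ = 4094953/6371000 = 0.642749 rad, θ = 165° → φ = 2.609°, λ = 30.615°.
Leg 2: from (2.609°, 30.615°), δ = 4807781/6371000 = 0.754635 rad, θ = 349.7° → φ = 44.947°, λ = 20.649°.
Leg 3: from (44.947°, 20.649°), δ = 3851862/6371000 = 0.604593 rad, θ = 256.7° → φ = 29.253°, λ = -18.700°.

latitude 29.253°, longitude -18.700°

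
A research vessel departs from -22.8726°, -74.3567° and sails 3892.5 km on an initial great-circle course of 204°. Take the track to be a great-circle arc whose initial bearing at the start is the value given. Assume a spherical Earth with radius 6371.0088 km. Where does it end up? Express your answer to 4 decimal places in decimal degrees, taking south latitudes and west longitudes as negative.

δ = 3892.5/6371.0088 = 0.610971 rad (35.0060°).
With φ₁ = -22.8726° = -0.399202 rad and θ = 204° = 3.560472 rad:
sin φ₂ = sin φ₁ cos δ + cos φ₁ sin δ cos θ = (-0.388683)(0.819092) + (0.921371)(0.573663)(-0.913545) = -0.801228
φ₂ = asin(-0.801228) = -0.929344 rad = -53.2475°.
Δλ = atan2( sin θ sin δ cos φ₁ , cos δ − sin φ₁ sin φ₂ ) = atan2(-0.214983, 0.507668) = -0.400576 rad = -22.9513°.
λ₂ = -74.3567° + -22.9513° = -97.3080°.

latitude -53.2475°, longitude -97.3080°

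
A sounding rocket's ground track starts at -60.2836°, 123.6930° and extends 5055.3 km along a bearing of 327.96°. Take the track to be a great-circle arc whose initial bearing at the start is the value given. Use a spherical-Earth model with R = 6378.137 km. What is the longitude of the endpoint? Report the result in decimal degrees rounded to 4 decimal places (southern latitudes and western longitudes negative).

Central angle δ = d/R = 0.792598 rad.
Start latitude φ₁ = -1.052147 rad; initial bearing θ = 5.723982 rad.
Destination latitude: φ₂ = arcsin( sin φ₁ cos δ + cos φ₁ sin δ cos θ ) = arcsin(-0.310419) = -18.0845°.
Δλ = atan2( sin θ sin δ cos φ₁ , cos δ − sin φ₁ sin φ₂ ) = atan2(-0.187288, 0.432401) = -0.408740 rad = -23.4191°.
λ₂ = λ₁ + Δλ = 100.2739°.

longitude 100.2739°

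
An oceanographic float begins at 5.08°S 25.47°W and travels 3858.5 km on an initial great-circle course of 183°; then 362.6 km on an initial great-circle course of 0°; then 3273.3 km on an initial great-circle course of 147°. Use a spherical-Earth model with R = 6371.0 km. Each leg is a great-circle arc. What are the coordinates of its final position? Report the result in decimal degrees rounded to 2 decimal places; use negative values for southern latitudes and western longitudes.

latitude -58.11°, longitude 2.75°

Apply the spherical direct solution leg by leg, carrying full precision between legs.
Leg 1: from (-5.08°, -25.47°), δ = 3858.5/6371 = 0.605635 rad, θ = 183° → φ = -39.72°, λ = -27.69°.
Leg 2: from (-39.72°, -27.69°), δ = 362.6/6371 = 0.056914 rad, θ = 0° → φ = -36.46°, λ = -27.69°.
Leg 3: from (-36.46°, -27.69°), δ = 3273.3/6371 = 0.513781 rad, θ = 147° → φ = -58.11°, λ = 2.75°.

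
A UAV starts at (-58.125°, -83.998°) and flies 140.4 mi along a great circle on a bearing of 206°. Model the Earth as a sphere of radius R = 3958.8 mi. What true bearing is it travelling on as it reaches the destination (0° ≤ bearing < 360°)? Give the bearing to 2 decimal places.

The arc subtends δ = 140.4/3958.8 = 0.035465 rad at the centre.
Converting: φ₁ = -1.014473 rad, θ = 3.595378 rad.
sin φ₂ = sin φ₁ cos δ + cos φ₁ sin δ cos θ = (-0.849202)(0.999371) + (0.528068)(0.035458)(-0.898794) = -0.865497
φ₂ = asin(-0.865497) = -1.046142 rad = -59.940°.
For the longitude increment, Δλ = atan2( sin θ sin δ cos φ₁, cos δ − sin φ₁ sin φ₂ ) = atan2(-0.008208, 0.264389) = -1.778°.
Hence λ₂ = -83.998° + -1.778° = -85.776°.
The forward bearing on arrival equals the back-azimuth from the destination plus 180°.
Back-azimuth from P₂ (-59.94°, -85.78°) to P₁ (-58.12°, -84.00°), with Δλ' = λ₁ − λ₂ = 1.78°: atan2( sin Δλ' cos φ₁ , cos φ₂ sin φ₁ − sin φ₂ cos φ₁ cos Δλ' ) = 27.52°.
Final bearing = (27.52° + 180°) mod 360° = 207.52°.

final bearing 207.52°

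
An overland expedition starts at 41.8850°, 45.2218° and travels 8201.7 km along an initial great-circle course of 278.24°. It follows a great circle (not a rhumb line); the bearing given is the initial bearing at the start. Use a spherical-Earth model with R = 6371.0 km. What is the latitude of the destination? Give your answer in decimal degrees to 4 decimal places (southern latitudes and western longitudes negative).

δ = 8201.7/6371 = 1.287349 rad (73.7597°).
With φ₁ = 41.8850° = 0.731031 rad and θ = 278.24° = 4.856204 rad:
sin φ₂ = sin φ₁ cos δ + cos φ₁ sin δ cos θ = (0.667638)(0.279667) + (0.744486)(0.960097)(0.143320) = 0.289158
φ₂ = asin(0.289158) = 0.293348 rad = 16.8076°.
Δλ = atan2( sin θ sin δ cos φ₁ , cos δ − sin φ₁ sin φ₂ ) = atan2(-0.707400, 0.086614) = -1.448963 rad = -83.0194°.
λ₂ = λ₁ + Δλ = -37.7976°.

latitude 16.8076°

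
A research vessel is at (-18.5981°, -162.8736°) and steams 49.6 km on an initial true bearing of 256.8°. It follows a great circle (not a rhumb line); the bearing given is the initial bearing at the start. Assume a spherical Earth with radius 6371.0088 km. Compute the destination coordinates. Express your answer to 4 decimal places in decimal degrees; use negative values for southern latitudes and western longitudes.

latitude -18.6994°, longitude -163.3321°

Angular distance δ = d/R = 49.6 / 6371.0088 = 0.007785 rad.
Converting: φ₁ = -0.324598 rad, θ = 4.482006 rad.
Destination latitude: φ₂ = arcsin( sin φ₁ cos δ + cos φ₁ sin δ cos θ ) = arcsin(-0.320603) = -18.6994°.
Δλ = atan2( sin θ sin δ cos φ₁ , cos δ − sin φ₁ sin φ₂ ) = atan2(-0.007184, 0.897720) = -0.008002 rad = -0.4585°.
Hence λ₂ = -162.8736° + -0.4585° = -163.3321°.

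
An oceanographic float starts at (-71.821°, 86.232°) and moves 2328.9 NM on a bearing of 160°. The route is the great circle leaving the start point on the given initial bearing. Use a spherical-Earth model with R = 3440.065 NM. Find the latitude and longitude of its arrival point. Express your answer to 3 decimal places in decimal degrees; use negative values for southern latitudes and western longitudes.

latitude -67.550°, longitude -127.898°

δ = 2328.9/3440.065 = 0.676993 rad (38.7888°).
Converting: φ₁ = -1.253513 rad, θ = 2.792527 rad.
Applying the spherical law of cosines for sides, sin φ₂ = sin φ₁ cos δ + cos φ₁ sin δ cos θ = -0.924212, so φ₂ = -67.550°.
For the longitude increment, Δλ = atan2( sin θ sin δ cos φ₁, cos δ − sin φ₁ sin φ₂ ) = atan2(0.066846, -0.098622) = 145.870°.
λ₂ = 86.232° + 145.870° = 232.102°, normalized to (−180°, 180°] → -127.898°.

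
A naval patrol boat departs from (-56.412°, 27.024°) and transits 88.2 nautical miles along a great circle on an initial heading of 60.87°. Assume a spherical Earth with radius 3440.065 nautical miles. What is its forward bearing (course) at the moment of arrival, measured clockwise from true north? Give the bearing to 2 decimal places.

final bearing 58.98°

The arc subtends δ = 88.2/3440.065 = 0.025639 rad at the centre.
With φ₁ = -56.412° = -0.984575 rad and θ = 60.87° = 1.062382 rad:
sin φ₂ = sin φ₁ cos δ + cos φ₁ sin δ cos θ = (-0.833037)(0.999671) + (0.553217)(0.025636)(0.486793) = -0.825859
φ₂ = asin(-0.825859) = -0.971725 rad = -55.676°.
For the longitude increment, Δλ = atan2( sin θ sin δ cos φ₁, cos δ − sin φ₁ sin φ₂ ) = atan2(0.012389, 0.311700) = 2.276°.
λ₂ = λ₁ + Δλ = 29.300°.
The forward bearing on arrival equals the back-azimuth from the destination plus 180°.
Back-azimuth from P₂ (-55.68°, 29.30°) to P₁ (-56.41°, 27.02°), with Δλ' = λ₁ − λ₂ = -2.28°: atan2( sin Δλ' cos φ₁ , cos φ₂ sin φ₁ − sin φ₂ cos φ₁ cos Δλ' ) = 238.98°.
Final bearing = (238.98° + 180°) mod 360° = 58.98°.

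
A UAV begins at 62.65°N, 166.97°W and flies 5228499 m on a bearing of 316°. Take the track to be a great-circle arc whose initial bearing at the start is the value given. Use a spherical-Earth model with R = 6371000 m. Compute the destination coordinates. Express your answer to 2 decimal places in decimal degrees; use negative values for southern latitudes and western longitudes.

δ = 5228499/6371000 = 0.820672 rad (47.0210°).
Converting: φ₁ = 1.093449 rad, θ = 5.515240 rad.
Destination latitude: φ₂ = arcsin( sin φ₁ cos δ + cos φ₁ sin δ cos θ ) = arcsin(0.847306) = 57.92°.
Δλ = atan2( sin θ sin δ cos φ₁ , cos δ − sin φ₁ sin φ₂ ) = atan2(-0.233486, -0.070862) = -1.865455 rad = -106.88°.
λ₂ = -166.97° + -106.88° = -273.85°, normalized to (−180°, 180°] → 86.15°.

latitude 57.92°, longitude 86.15°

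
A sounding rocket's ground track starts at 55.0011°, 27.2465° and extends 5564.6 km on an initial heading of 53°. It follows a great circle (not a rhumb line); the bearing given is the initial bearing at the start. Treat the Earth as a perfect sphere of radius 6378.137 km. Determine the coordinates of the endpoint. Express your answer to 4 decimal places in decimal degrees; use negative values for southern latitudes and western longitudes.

latitude 52.2844°, longitude 118.0714°

The arc subtends δ = 5564.6/6378.137 = 0.872449 rad at the centre.
Converting: φ₁ = 0.959950 rad, θ = 0.925025 rad.
Applying the spherical law of cosines for sides, sin φ₂ = sin φ₁ cos δ + cos φ₁ sin δ cos θ = 0.791057, so φ₂ = 52.2844°.
Then Δλ = atan2(0.350835, -0.005052) = 1.585194 rad, from sin θ sin δ cos φ₁ over cos δ − sin φ₁ sin φ₂.
λ₂ = λ₁ + Δλ = 118.0714°.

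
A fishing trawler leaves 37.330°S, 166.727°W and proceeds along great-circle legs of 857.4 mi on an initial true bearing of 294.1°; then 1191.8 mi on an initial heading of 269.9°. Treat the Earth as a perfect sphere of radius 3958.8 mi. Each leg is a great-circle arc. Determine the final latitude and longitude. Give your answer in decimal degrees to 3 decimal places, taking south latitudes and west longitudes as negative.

latitude -29.961°, longitude 159.958°

Apply the spherical direct solution leg by leg, carrying full precision between legs.
Leg 1: from (-37.330°, -166.727°), δ = 857.4/3958.8 = 0.216581 rad, θ = 294.1° → φ = -31.498°, λ = 179.973°.
Leg 2: from (-31.498°, 179.973°), δ = 1191.8/3958.8 = 0.301051 rad, θ = 269.9° → φ = -29.961°, λ = 159.958°.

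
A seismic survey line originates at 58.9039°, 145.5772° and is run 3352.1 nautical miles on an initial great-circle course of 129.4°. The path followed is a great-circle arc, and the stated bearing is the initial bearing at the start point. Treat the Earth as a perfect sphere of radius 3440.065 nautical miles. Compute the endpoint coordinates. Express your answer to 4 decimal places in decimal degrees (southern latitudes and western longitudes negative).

The arc subtends δ = 3352.1/3440.065 = 0.974429 rad at the centre.
With φ₁ = 58.9039° = 1.028067 rad and θ = 129.4° = 2.258456 rad:
sin φ₂ = sin φ₁ cos δ + cos φ₁ sin δ cos θ = (0.856302)(0.561640) + (0.516475)(0.827381)(-0.634731) = 0.209700
φ₂ = asin(0.209700) = 0.211268 rad = 12.1048°.
For the longitude increment, Δλ = atan2( sin θ sin δ cos φ₁, cos δ − sin φ₁ sin φ₂ ) = atan2(0.330206, 0.382074) = 40.8351°.
λ₂ = 145.5772° + 40.8351° = 186.4123°, normalized to (−180°, 180°] → -173.5877°.

latitude 12.1048°, longitude -173.5877°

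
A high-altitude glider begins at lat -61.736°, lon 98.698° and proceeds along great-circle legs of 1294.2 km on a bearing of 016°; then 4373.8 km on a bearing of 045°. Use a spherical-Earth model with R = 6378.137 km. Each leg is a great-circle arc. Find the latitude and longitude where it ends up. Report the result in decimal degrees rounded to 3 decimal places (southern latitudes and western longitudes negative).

Apply the spherical direct solution leg by leg, carrying full precision between legs.
Leg 1: from (-61.736°, 98.698°), δ = 1294.2/6378.137 = 0.202912 rad, θ = 16° → φ = -50.441°, λ = 103.702°.
Leg 2: from (-50.441°, 103.702°), δ = 4373.8/6378.137 = 0.685749 rad, θ = 45° → φ = -18.151°, λ = 131.816°.

latitude -18.151°, longitude 131.816°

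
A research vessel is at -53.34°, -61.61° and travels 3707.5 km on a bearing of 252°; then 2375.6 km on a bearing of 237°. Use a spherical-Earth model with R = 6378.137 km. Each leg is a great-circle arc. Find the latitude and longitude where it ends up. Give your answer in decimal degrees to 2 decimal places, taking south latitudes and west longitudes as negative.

latitude -57.66°, longitude -151.60°

Apply the spherical direct solution leg by leg, carrying full precision between legs.
Leg 1: from (-53.34°, -61.61°), δ = 3707.5/6378.137 = 0.581283 rad, θ = 252° → φ = -50.51°, λ = -116.81°.
Leg 2: from (-50.51°, -116.81°), δ = 2375.6/6378.137 = 0.372460 rad, θ = 237° → φ = -57.66°, λ = -151.60°.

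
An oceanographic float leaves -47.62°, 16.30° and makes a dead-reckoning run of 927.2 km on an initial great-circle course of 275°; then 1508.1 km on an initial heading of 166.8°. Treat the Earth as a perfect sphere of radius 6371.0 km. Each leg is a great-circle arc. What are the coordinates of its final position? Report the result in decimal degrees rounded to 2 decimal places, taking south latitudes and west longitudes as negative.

Apply the spherical direct solution leg by leg, carrying full precision between legs.
Leg 1: from (-47.62°, 16.30°), δ = 927.2/6371 = 0.145534 rad, θ = 275° → φ = -46.25°, λ = 4.24°.
Leg 2: from (-46.25°, 4.24°), δ = 1508.1/6371 = 0.236713 rad, θ = 166.8° → φ = -59.33°, λ = 10.27°.

latitude -59.33°, longitude 10.27°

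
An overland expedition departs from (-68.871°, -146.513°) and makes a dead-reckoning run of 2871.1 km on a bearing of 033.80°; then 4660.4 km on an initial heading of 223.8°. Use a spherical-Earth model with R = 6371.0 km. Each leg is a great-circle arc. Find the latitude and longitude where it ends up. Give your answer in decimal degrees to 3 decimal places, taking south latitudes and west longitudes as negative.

latitude -60.188°, longitude 165.155°

Apply the spherical direct solution leg by leg, carrying full precision between legs.
Leg 1: from (-68.871°, -146.513°), δ = 2871.1/6371 = 0.450651 rad, θ = 33.8° → φ = -45.168°, λ = -126.412°.
Leg 2: from (-45.168°, -126.412°), δ = 4660.4/6371 = 0.731502 rad, θ = 223.8° → φ = -60.188°, λ = 165.155°.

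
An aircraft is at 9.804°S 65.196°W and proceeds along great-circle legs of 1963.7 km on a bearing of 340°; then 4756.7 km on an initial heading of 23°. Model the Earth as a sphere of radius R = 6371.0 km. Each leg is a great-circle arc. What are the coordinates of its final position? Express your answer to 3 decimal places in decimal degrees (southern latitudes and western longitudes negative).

Apply the spherical direct solution leg by leg, carrying full precision between legs.
Leg 1: from (-9.804°, -65.196°), δ = 1963.7/6371 = 0.308225 rad, θ = 340° → φ = 6.815°, λ = -71.194°.
Leg 2: from (6.815°, -71.194°), δ = 4756.7/6371 = 0.746617 rad, θ = 23° → φ = 45.060°, λ = -49.128°.

latitude 45.060°, longitude -49.128°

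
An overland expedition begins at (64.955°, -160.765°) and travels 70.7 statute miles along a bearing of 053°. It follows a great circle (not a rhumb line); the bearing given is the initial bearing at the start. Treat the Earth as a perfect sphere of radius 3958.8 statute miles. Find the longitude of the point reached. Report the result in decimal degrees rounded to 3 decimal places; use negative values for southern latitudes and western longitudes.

The arc subtends δ = 70.7/3958.8 = 0.017859 rad at the centre.
With φ₁ = 64.955° = 1.133679 rad and θ = 53° = 0.925025 rad:
Destination latitude: φ₂ = arcsin( sin φ₁ cos δ + cos φ₁ sin δ cos θ ) = arcsin(0.910381) = 65.558°.
Δλ = atan2( sin θ sin δ cos φ₁ , cos δ − sin φ₁ sin φ₂ ) = atan2(0.006038, 0.175058) = 0.034475 rad = 1.975°.
λ₂ = -160.765° + 1.975° = -158.790°.

longitude -158.790°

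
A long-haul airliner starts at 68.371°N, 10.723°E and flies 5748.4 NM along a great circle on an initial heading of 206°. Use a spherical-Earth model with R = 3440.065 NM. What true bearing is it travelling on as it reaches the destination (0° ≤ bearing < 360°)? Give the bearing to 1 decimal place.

final bearing 190.3°

δ = 5748.4/3440.065 = 1.671015 rad (95.7421°).
Start latitude φ₁ = 1.193299 rad; initial bearing θ = 3.595378 rad.
Applying the spherical law of cosines for sides, sin φ₂ = sin φ₁ cos δ + cos φ₁ sin δ cos θ = -0.422635, so φ₂ = -25.001°.
Then Δλ = atan2(-0.160771, 0.292826) = -0.502099 rad, from sin θ sin δ cos φ₁ over cos δ − sin φ₁ sin φ₂.
λ₂ = 10.723° + -28.768° = -18.045°.
The forward bearing on arrival equals the back-azimuth from the destination plus 180°.
Back-azimuth from P₂ (-25.0°, -18.0°) to P₁ (68.4°, 10.7°), with Δλ' = λ₁ − λ₂ = 28.8°: atan2( sin Δλ' cos φ₁ , cos φ₂ sin φ₁ − sin φ₂ cos φ₁ cos Δλ' ) = 10.3°.
Final bearing = (10.3° + 180°) mod 360° = 190.3°.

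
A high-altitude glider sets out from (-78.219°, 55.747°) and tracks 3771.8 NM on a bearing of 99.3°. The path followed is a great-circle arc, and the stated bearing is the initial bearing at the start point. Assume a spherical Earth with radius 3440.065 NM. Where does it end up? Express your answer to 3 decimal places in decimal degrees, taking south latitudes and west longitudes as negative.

Central angle δ = d/R = 1.096433 rad.
With φ₁ = -78.219° = -1.365179 rad and θ = 99.3° = 1.733112 rad:
sin φ₂ = sin φ₁ cos δ + cos φ₁ sin δ cos θ = (-0.978935)(0.456772) + (0.204171)(0.889584)(-0.161604) = -0.476502
φ₂ = asin(-0.476502) = -0.496672 rad = -28.457°.
For the longitude increment, Δλ = atan2( sin θ sin δ cos φ₁, cos δ − sin φ₁ sin φ₂ ) = atan2(0.179240, -0.009692) = 93.095°.
Hence λ₂ = 55.747° + 93.095° = 148.842°.

latitude -28.457°, longitude 148.842°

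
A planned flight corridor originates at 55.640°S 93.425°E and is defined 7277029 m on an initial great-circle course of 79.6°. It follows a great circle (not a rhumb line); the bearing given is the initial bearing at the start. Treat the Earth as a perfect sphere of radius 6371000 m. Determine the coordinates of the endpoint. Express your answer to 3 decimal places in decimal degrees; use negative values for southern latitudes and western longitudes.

Angular distance δ = d/R = 7277029 / 6371000 = 1.142211 rad.
With φ₁ = -55.640° = -0.971101 rad and θ = 79.6° = 1.389282 rad:
sin φ₂ = sin φ₁ cos δ + cos φ₁ sin δ cos θ = (-0.825508)(0.415584) + (0.564391)(0.909555)(0.180519) = -0.250399
φ₂ = asin(-0.250399) = -0.253093 rad = -14.501°.
Then Δλ = atan2(0.504911, 0.208877) = 1.178543 rad, from sin θ sin δ cos φ₁ over cos δ − sin φ₁ sin φ₂.
λ₂ = λ₁ + Δλ = 160.951°.

latitude -14.501°, longitude 160.951°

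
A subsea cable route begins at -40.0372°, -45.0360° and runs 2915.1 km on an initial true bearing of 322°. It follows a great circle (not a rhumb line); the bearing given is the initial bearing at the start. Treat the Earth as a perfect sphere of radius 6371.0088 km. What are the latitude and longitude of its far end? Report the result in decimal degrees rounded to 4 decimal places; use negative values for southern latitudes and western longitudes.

latitude -18.0948°, longitude -61.6620°

Central angle δ = d/R = 0.457557 rad.
Start latitude φ₁ = -0.698781 rad; initial bearing θ = 5.619960 rad.
Destination latitude: φ₂ = arcsin( sin φ₁ cos δ + cos φ₁ sin δ cos θ ) = arcsin(-0.310591) = -18.0948°.
Then Δλ = atan2(-0.208230, 0.697336) = -0.290179 rad, from sin θ sin δ cos φ₁ over cos δ − sin φ₁ sin φ₂.
λ₂ = λ₁ + Δλ = -61.6620°.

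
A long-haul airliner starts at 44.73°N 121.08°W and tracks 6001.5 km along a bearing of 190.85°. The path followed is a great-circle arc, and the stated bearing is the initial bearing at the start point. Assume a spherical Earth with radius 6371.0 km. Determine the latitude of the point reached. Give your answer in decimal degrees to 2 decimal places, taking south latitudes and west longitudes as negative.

Central angle δ = d/R = 0.942003 rad.
Converting: φ₁ = 0.780686 rad, θ = 3.330961 rad.
Destination latitude: φ₂ = arcsin( sin φ₁ cos δ + cos φ₁ sin δ cos θ ) = arcsin(-0.150347) = -8.65°.
Then Δλ = atan2(-0.108153, 0.693979) = -0.154601 rad, from sin θ sin δ cos φ₁ over cos δ − sin φ₁ sin φ₂.
λ₂ = -121.08° + -8.86° = -129.94°.

latitude -8.65°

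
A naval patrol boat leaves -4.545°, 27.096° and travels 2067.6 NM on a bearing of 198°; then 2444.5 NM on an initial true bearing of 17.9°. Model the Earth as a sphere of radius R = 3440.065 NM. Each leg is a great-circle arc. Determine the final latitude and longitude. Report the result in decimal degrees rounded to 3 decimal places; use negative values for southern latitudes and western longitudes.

Apply the spherical direct solution leg by leg, carrying full precision between legs.
Leg 1: from (-4.545°, 27.096°), δ = 2067.6/3440.065 = 0.601035 rad, θ = 198° → φ = -36.976°, λ = 14.461°.
Leg 2: from (-36.976°, 14.461°), δ = 2444.5/3440.065 = 0.710597 rad, θ = 17.9° → φ = 2.291°, λ = 26.036°.

latitude 2.291°, longitude 26.036°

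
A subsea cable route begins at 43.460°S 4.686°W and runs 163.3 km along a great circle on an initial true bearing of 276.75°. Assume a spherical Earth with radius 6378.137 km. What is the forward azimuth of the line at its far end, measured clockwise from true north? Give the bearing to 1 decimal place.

final bearing 278.1°

Central angle δ = d/R = 0.025603 rad.
With φ₁ = -43.460° = -0.758520 rad and θ = 276.75° = 4.830199 rad:
Destination latitude: φ₂ = arcsin( sin φ₁ cos δ + cos φ₁ sin δ cos θ ) = arcsin(-0.685438) = -43.270°.
For the longitude increment, Δλ = atan2( sin θ sin δ cos φ₁, cos δ − sin φ₁ sin φ₂ ) = atan2(-0.018453, 0.528195) = -2.001°.
Hence λ₂ = -4.686° + -2.001° = -6.687°.
The forward bearing on arrival equals the back-azimuth from the destination plus 180°.
Back-azimuth from P₂ (-43.3°, -6.7°) to P₁ (-43.5°, -4.7°), with Δλ' = λ₁ − λ₂ = 2.0°: atan2( sin Δλ' cos φ₁ , cos φ₂ sin φ₁ − sin φ₂ cos φ₁ cos Δλ' ) = 98.1°.
Final bearing = (98.1° + 180°) mod 360° = 278.1°.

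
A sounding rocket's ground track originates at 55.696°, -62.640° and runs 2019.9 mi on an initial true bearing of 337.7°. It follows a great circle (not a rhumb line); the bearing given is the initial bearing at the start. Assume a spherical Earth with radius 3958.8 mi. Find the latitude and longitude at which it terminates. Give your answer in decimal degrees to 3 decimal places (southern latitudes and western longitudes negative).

latitude 77.292°, longitude -120.034°

The arc subtends δ = 2019.9/3958.8 = 0.510230 rad at the centre.
With φ₁ = 55.696° = 0.972079 rad and θ = 337.7° = 5.893977 rad:
sin φ₂ = sin φ₁ cos δ + cos φ₁ sin δ cos θ = (0.826059)(0.872632) + (0.563584)(0.488378)(0.925210) = 0.975502
φ₂ = asin(0.975502) = 1.348992 rad = 77.292°.
Δλ = atan2( sin θ sin δ cos φ₁ , cos δ − sin φ₁ sin φ₂ ) = atan2(-0.104442, 0.066810) = -1.001709 rad = -57.394°.
Hence λ₂ = -62.640° + -57.394° = -120.034°.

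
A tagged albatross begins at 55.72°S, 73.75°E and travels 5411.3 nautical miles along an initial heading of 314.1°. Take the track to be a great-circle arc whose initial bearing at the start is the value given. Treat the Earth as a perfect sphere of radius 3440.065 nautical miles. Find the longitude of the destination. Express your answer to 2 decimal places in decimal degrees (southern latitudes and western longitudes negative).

longitude 22.37°

The arc subtends δ = 5411.3/3440.065 = 1.573023 rad at the centre.
Converting: φ₁ = -0.972497 rad, θ = 5.482079 rad.
Applying the spherical law of cosines for sides, sin φ₂ = sin φ₁ cos δ + cos φ₁ sin δ cos θ = 0.393803, so φ₂ = 23.19°.
Δλ = atan2( sin θ sin δ cos φ₁ , cos δ − sin φ₁ sin φ₂ ) = atan2(-0.404475, 0.323171) = -0.896672 rad = -51.38°.
λ₂ = 73.75° + -51.38° = 22.37°.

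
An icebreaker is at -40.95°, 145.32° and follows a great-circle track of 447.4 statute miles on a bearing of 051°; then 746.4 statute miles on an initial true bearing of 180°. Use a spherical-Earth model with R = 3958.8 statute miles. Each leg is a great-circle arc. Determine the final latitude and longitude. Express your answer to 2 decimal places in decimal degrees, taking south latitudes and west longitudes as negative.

Apply the spherical direct solution leg by leg, carrying full precision between legs.
Leg 1: from (-40.95°, 145.32°), δ = 447.4/3958.8 = 0.113014 rad, θ = 51° → φ = -36.70°, λ = 151.60°.
Leg 2: from (-36.70°, 151.60°), δ = 746.4/3958.8 = 0.188542 rad, θ = 180° → φ = -47.50°, λ = 151.60°.

latitude -47.50°, longitude 151.60°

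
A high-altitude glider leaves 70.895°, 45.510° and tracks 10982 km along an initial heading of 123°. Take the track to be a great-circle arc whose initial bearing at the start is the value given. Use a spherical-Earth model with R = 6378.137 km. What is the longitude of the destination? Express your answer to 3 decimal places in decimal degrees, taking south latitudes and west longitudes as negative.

The arc subtends δ = 10982/6378.137 = 1.721819 rad at the centre.
With φ₁ = 70.895° = 1.237351 rad and θ = 123° = 2.146755 rad:
Destination latitude: φ₂ = arcsin( sin φ₁ cos δ + cos φ₁ sin δ cos θ ) = arcsin(-0.318394) = -18.566°.
For the longitude increment, Δλ = atan2( sin θ sin δ cos φ₁, cos δ − sin φ₁ sin φ₂ ) = atan2(0.271373, 0.150408) = 61.003°.
λ₂ = λ₁ + Δλ = 106.513°.

longitude 106.513°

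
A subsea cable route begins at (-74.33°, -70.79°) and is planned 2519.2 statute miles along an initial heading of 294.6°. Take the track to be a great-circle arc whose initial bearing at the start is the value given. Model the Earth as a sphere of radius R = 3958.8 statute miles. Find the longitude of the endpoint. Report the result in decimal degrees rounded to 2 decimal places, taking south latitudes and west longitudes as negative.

Angular distance δ = d/R = 2519.2 / 3958.8 = 0.636354 rad.
Start latitude φ₁ = -1.297303 rad; initial bearing θ = 5.141740 rad.
sin φ₂ = sin φ₁ cos δ + cos φ₁ sin δ cos θ = (-0.962833)(0.804268) + (0.270096)(0.594267)(0.416281) = -0.707559
φ₂ = asin(-0.707559) = -0.786037 rad = -45.04°.
For the longitude increment, Δλ = atan2( sin θ sin δ cos φ₁, cos δ − sin φ₁ sin φ₂ ) = atan2(-0.145941, 0.123007) = -49.87°.
λ₂ = -70.79° + -49.87° = -120.66°.

longitude -120.66°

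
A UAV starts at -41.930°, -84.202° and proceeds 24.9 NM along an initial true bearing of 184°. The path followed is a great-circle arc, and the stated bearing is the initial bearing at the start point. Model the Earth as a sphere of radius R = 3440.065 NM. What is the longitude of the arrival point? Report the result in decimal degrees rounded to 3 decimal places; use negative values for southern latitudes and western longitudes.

Angular distance δ = d/R = 24.9 / 3440.065 = 0.007238 rad.
With φ₁ = -41.930° = -0.731817 rad and θ = 184° = 3.211406 rad:
Destination latitude: φ₂ = arcsin( sin φ₁ cos δ + cos φ₁ sin δ cos θ ) = arcsin(-0.673576) = -42.344°.
Then Δλ = atan2(-0.000376, 0.549875) = -0.000683 rad, from sin θ sin δ cos φ₁ over cos δ − sin φ₁ sin φ₂.
λ₂ = λ₁ + Δλ = -84.241°.

longitude -84.241°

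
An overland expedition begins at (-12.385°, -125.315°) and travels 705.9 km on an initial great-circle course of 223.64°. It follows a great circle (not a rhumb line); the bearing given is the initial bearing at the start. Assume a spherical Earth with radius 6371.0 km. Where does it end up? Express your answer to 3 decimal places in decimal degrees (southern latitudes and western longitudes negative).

δ = 705.9/6371 = 0.110799 rad (6.3483°).
Start latitude φ₁ = -0.216159 rad; initial bearing θ = 3.903254 rad.
sin φ₂ = sin φ₁ cos δ + cos φ₁ sin δ cos θ = (-0.214480)(0.993868) + (0.976728)(0.110572)(-0.723690) = -0.291322
φ₂ = asin(-0.291322) = -0.295609 rad = -16.937°.
Δλ = atan2( sin θ sin δ cos φ₁ , cos δ − sin φ₁ sin φ₂ ) = atan2(-0.074533, 0.931385) = -0.079854 rad = -4.575°.
λ₂ = -125.315° + -4.575° = -129.890°.

latitude -16.937°, longitude -129.890°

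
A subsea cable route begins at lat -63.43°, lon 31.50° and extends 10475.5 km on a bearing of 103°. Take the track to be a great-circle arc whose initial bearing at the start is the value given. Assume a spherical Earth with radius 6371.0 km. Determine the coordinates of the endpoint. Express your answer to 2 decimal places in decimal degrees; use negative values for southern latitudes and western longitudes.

latitude -1.99°, longitude 135.01°

The arc subtends δ = 10475.5/6371 = 1.644247 rad at the centre.
Converting: φ₁ = -1.107062 rad, θ = 1.797689 rad.
sin φ₂ = sin φ₁ cos δ + cos φ₁ sin δ cos θ = (-0.894389)(-0.073385) + (0.447291)(0.997304)(-0.224951) = -0.034713
φ₂ = asin(-0.034713) = -0.034720 rad = -1.99°.
Then Δλ = atan2(0.434652, -0.104432) = 1.806592 rad, from sin θ sin δ cos φ₁ over cos δ − sin φ₁ sin φ₂.
Hence λ₂ = 31.50° + 103.51° = 135.01°.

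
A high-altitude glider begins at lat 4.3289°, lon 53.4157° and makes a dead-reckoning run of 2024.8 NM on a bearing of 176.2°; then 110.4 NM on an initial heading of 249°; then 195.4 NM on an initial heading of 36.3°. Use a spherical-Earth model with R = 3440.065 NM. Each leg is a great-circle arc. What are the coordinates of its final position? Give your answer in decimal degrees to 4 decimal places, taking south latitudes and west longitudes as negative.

Apply the spherical direct solution leg by leg, carrying full precision between legs.
Leg 1: from (4.3289°, 53.4157°), δ = 2024.8/3440.065 = 0.588594 rad, θ = 176.2° → φ = -29.3150°, λ = 55.8342°.
Leg 2: from (-29.3150°, 55.8342°), δ = 110.4/3440.065 = 0.032092 rad, θ = 249° → φ = -29.9593°, λ = 53.8528°.
Leg 3: from (-29.9593°, 53.8528°), δ = 195.4/3440.065 = 0.056801 rad, θ = 36.3° → φ = -27.3187°, λ = 56.0207°.

latitude -27.3187°, longitude 56.0207°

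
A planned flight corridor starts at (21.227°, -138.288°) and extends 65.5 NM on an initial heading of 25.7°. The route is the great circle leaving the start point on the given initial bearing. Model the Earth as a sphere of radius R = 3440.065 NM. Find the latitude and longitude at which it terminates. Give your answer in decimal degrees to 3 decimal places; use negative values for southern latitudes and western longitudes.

latitude 22.209°, longitude -137.777°

Angular distance δ = d/R = 65.5 / 3440.065 = 0.019040 rad.
With φ₁ = 21.227° = 0.370481 rad and θ = 25.7° = 0.448550 rad:
Applying the spherical law of cosines for sides, sin φ₂ = sin φ₁ cos δ + cos φ₁ sin δ cos θ = 0.377990, so φ₂ = 22.209°.
Then Δλ = atan2(0.007696, 0.862962) = 0.008918 rad, from sin θ sin δ cos φ₁ over cos δ − sin φ₁ sin φ₂.
λ₂ = -138.288° + 0.511° = -137.777°.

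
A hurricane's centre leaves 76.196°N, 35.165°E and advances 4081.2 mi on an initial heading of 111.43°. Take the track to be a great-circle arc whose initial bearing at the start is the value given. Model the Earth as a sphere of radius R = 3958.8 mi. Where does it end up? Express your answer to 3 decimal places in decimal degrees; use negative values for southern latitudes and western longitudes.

latitude 25.113°, longitude 97.029°

The arc subtends δ = 4081.2/3958.8 = 1.030918 rad at the centre.
Start latitude φ₁ = 1.329871 rad; initial bearing θ = 1.944820 rad.
Applying the spherical law of cosines for sides, sin φ₂ = sin φ₁ cos δ + cos φ₁ sin δ cos θ = 0.424407, so φ₂ = 25.113°.
For the longitude increment, Δλ = atan2( sin θ sin δ cos φ₁, cos δ − sin φ₁ sin φ₂ ) = atan2(0.190516, 0.101882) = 61.864°.
Hence λ₂ = 35.165° + 61.864° = 97.029°.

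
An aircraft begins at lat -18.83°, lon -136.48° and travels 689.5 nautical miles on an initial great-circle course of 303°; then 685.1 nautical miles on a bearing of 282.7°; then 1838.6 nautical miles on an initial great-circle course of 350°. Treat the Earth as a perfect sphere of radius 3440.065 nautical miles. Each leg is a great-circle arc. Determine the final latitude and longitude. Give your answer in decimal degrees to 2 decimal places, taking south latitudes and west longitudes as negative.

Apply the spherical direct solution leg by leg, carrying full precision between legs.
Leg 1: from (-18.83°, -136.48°), δ = 689.5/3440.065 = 0.200432 rad, θ = 303° → φ = -12.34°, λ = -146.32°.
Leg 2: from (-12.34°, -146.32°), δ = 685.1/3440.065 = 0.199153 rad, θ = 282.7° → φ = -9.61°, λ = -157.61°.
Leg 3: from (-9.61°, -157.61°), δ = 1838.6/3440.065 = 0.534467 rad, θ = 350° → φ = 20.54°, λ = -163.03°.

latitude 20.54°, longitude -163.03°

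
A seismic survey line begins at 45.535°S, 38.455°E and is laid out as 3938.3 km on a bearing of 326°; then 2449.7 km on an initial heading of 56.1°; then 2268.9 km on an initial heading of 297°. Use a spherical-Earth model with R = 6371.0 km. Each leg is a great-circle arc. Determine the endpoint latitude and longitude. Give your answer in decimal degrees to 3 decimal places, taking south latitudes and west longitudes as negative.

Apply the spherical direct solution leg by leg, carrying full precision between legs.
Leg 1: from (-45.535°, 38.455°), δ = 3938.3/6371 = 0.618160 rad, θ = 326° → φ = -14.185°, λ = 18.927°.
Leg 2: from (-14.185°, 18.927°), δ = 2449.7/6371 = 0.384508 rad, θ = 56.1° → φ = -1.394°, λ = 37.073°.
Leg 3: from (-1.394°, 37.073°), δ = 2268.9/6371 = 0.356129 rad, θ = 297° → φ = 7.783°, λ = 18.800°.

latitude 7.783°, longitude 18.800°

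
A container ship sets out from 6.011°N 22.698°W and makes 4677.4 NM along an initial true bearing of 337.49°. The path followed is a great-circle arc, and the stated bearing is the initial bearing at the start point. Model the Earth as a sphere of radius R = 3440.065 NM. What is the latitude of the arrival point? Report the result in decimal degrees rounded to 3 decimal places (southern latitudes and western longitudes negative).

latitude 66.967°

Angular distance δ = d/R = 4677.4 / 3440.065 = 1.359684 rad.
Converting: φ₁ = 0.104912 rad, θ = 5.890312 rad.
sin φ₂ = sin φ₁ cos δ + cos φ₁ sin δ cos θ = (0.104719)(0.209548) + (0.994502)(0.977798)(0.923813) = 0.920280
φ₂ = asin(0.920280) = 1.168795 rad = 66.967°.
Δλ = atan2( sin θ sin δ cos φ₁ , cos δ − sin φ₁ sin φ₂ ) = atan2(-0.372287, 0.113177) = -1.275670 rad = -73.090°.
λ₂ = λ₁ + Δλ = -95.788°.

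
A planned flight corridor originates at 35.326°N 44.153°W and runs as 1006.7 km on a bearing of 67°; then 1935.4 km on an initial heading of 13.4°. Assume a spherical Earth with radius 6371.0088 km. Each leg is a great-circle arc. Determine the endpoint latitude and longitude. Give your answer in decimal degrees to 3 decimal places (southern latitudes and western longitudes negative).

Apply the spherical direct solution leg by leg, carrying full precision between legs.
Leg 1: from (35.326°, -44.153°), δ = 1006.7/6371.0088 = 0.158013 rad, θ = 67° → φ = 38.403°, λ = -33.502°.
Leg 2: from (38.403°, -33.502°), δ = 1935.4/6371.0088 = 0.303782 rad, θ = 13.4° → φ = 55.163°, λ = -26.531°.

latitude 55.163°, longitude -26.531°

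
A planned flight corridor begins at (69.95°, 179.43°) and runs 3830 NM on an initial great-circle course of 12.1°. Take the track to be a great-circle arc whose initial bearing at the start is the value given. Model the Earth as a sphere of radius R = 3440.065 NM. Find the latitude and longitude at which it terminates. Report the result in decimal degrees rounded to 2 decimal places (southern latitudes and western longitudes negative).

The arc subtends δ = 3830/3440.065 = 1.113351 rad at the centre.
With φ₁ = 69.95° = 1.220858 rad and θ = 12.1° = 0.211185 rad:
Applying the spherical law of cosines for sides, sin φ₂ = sin φ₁ cos δ + cos φ₁ sin δ cos θ = 0.715647, so φ₂ = 45.70°.
Then Δλ = atan2(0.064477, -0.230617) = 2.868970 rad, from sin θ sin δ cos φ₁ over cos δ − sin φ₁ sin φ₂.
λ₂ = 179.43° + 164.38° = 343.81°, normalized to (−180°, 180°] → -16.19°.

latitude 45.70°, longitude -16.19°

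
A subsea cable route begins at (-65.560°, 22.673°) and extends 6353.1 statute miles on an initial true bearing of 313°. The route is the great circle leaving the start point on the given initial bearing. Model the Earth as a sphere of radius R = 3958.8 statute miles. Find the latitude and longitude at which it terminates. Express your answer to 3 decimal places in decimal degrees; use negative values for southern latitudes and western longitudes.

latitude 18.238°, longitude -27.644°

Angular distance δ = d/R = 6353.1 / 3958.8 = 1.604804 rad.
Converting: φ₁ = -1.144238 rad, θ = 5.462881 rad.
Applying the spherical law of cosines for sides, sin φ₂ = sin φ₁ cos δ + cos φ₁ sin δ cos θ = 0.312962, so φ₂ = 18.238°.
Then Δλ = atan2(-0.302415, 0.250917) = -0.878200 rad, from sin θ sin δ cos φ₁ over cos δ − sin φ₁ sin φ₂.
Hence λ₂ = 22.673° + -50.317° = -27.644°.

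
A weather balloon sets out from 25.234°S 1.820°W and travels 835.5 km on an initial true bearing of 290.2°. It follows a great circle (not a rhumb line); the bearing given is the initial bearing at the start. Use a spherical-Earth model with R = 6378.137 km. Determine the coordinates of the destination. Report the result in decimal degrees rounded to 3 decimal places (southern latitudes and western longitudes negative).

Central angle δ = d/R = 0.130994 rad.
Converting: φ₁ = -0.440416 rad, θ = 5.064945 rad.
sin φ₂ = sin φ₁ cos δ + cos φ₁ sin δ cos θ = (-0.426316)(0.991432) + (0.904574)(0.130620)(0.345298) = -0.381865
φ₂ = asin(-0.381865) = -0.391813 rad = -22.449°.
For the longitude increment, Δλ = atan2( sin θ sin δ cos φ₁, cos δ − sin φ₁ sin φ₂ ) = atan2(-0.110888, 0.828637) = -7.622°.
λ₂ = -1.820° + -7.622° = -9.442°.

latitude -22.449°, longitude -9.442°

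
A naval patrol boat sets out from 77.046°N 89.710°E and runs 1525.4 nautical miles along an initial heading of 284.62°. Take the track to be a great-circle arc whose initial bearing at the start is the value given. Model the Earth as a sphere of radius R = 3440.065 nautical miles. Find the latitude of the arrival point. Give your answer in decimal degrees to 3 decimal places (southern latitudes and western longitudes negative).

latitude 64.766°

Central angle δ = d/R = 0.443422 rad.
Converting: φ₁ = 1.344706 rad, θ = 4.967556 rad.
Applying the spherical law of cosines for sides, sin φ₂ = sin φ₁ cos δ + cos φ₁ sin δ cos θ = 0.904576, so φ₂ = 64.766°.
Then Δλ = atan2(-0.093062, 0.021734) = -1.341364 rad, from sin θ sin δ cos φ₁ over cos δ − sin φ₁ sin φ₂.
λ₂ = λ₁ + Δλ = 12.856°.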